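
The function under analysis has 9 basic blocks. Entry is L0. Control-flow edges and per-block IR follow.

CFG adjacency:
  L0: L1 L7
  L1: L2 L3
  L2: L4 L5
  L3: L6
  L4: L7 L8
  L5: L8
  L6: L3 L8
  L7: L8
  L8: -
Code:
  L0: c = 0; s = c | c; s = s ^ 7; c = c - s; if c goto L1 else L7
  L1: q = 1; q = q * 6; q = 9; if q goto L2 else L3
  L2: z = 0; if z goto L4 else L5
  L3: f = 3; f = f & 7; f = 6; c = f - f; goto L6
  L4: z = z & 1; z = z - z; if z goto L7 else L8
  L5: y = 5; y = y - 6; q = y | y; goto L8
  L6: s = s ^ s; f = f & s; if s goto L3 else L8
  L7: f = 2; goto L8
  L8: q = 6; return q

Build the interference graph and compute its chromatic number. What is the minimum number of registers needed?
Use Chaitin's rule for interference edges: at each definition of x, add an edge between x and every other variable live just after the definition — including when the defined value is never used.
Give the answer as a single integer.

Answer: 3

Analysis:
def/use:
  L0: def={c,s} ue=∅
  L1: def={q} ue=∅
  L2: def={z} ue=∅
  L3: def={c,f} ue=∅
  L4: def={z} ue={z}
  L5: def={q,y} ue=∅
  L6: def={f,s} ue={f,s}
  L7: def={f} ue=∅
  L8: def={q} ue=∅

Liveness:
  live L0: ∅→{s}
  live L1: {s}→{s}
  live L2: ∅→{z}
  live L3: {s}→{f,s}
  live L4: {z}→∅
  live L5: ∅→∅
  live L6: {f,s}→{s}
  live L7: ∅→∅
  live L8: ∅→∅

Interfere edges:
  c: {f,s}
  f: {c,s}
  q: {s}
  s: {c,f,q}
  y: ∅
  z: ∅

Registers:
  lower bound: {c,f,s} mutually conflict ⇒ χ ≥ 3
  3-colouring: c0={s,y,z}  c1={c,q}  c2={f}
  χ = 3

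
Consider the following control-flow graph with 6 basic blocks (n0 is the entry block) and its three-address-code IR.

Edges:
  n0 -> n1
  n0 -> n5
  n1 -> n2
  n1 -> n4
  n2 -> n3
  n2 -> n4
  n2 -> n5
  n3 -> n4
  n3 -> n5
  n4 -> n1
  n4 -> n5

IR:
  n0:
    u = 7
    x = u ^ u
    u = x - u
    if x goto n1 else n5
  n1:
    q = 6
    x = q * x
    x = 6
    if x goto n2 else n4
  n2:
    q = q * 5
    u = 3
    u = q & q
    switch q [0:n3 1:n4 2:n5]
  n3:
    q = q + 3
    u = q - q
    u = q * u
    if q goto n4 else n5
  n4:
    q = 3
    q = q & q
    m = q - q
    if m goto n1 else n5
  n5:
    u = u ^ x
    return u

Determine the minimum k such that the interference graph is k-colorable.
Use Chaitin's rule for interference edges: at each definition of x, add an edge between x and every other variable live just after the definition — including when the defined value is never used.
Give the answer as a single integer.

Answer: 3

Derivation:
Per-block:
  n0: {u,x} / ∅
  n1: {q,x} / {x}
  n2: {q,u} / {q}
  n3: {q,u} / {q}
  n4: {m,q} / ∅
  n5: {u} / {u,x}

Backward fixpoint:
  n0: in=∅ out={u,x}
  n1: in={u,x} out={q,u,x}
  n2: in={q,x} out={q,u,x}
  n3: in={q,x} out={u,x}
  n4: in={u,x} out={u,x}
  n5: in={u,x} out=∅

Conflict graph:
  m — {u,x}
  q — {u,x}
  u — {m,q,x}
  x — {m,q,u}

Chromatic number:
  {m,u,x} pairwise interfere (3-clique) ⇒ χ ≥ 3
  assign m→c2 q→c2 u→c0 x→c1 — no edge inside a register ⇒ χ ≤ 3
  χ = 3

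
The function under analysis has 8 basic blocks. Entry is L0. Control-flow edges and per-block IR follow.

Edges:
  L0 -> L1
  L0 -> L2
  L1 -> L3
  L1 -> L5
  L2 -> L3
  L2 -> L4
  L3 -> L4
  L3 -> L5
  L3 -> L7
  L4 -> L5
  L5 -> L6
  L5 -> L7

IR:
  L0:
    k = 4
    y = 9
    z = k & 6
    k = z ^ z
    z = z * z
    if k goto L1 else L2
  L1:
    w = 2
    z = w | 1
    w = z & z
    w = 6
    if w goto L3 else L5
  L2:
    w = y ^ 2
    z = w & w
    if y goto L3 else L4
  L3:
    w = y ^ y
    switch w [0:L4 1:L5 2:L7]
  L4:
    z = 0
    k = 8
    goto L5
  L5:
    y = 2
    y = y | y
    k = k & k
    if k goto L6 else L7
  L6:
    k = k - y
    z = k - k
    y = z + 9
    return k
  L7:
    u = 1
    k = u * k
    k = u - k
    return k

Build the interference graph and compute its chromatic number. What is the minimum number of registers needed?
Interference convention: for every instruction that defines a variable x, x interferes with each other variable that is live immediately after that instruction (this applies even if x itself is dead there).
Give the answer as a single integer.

def/use:
  L0 def {k,y,z} use ∅
  L1 def {w,z} use ∅
  L2 def {w,z} use {y}
  L3 def {w} use {y}
  L4 def {k,z} use ∅
  L5 def {k,y} use {k}
  L6 def {k,y,z} use {k,y}
  L7 def {k,u} use {k}

Backward fixpoint:
  L0: in=∅ out={k,y}
  L1: in={k,y} out={k,y}
  L2: in={k,y} out={k,y}
  L3: in={k,y} out={k}
  L4: in=∅ out={k}
  L5: in={k} out={k,y}
  L6: in={k,y} out=∅
  L7: in={k} out=∅

Interference:
  k: {u,w,y,z}
  u: {k}
  w: {k,y}
  y: {k,w,z}
  z: {k,y}

Registers:
  clique {k,w,y} ⇒ need ≥ 3
  assign k→r0 u→r1 w→r2 y→r1 z→r2 — no edge inside a register ⇒ χ ≤ 3
  χ = 3

Answer: 3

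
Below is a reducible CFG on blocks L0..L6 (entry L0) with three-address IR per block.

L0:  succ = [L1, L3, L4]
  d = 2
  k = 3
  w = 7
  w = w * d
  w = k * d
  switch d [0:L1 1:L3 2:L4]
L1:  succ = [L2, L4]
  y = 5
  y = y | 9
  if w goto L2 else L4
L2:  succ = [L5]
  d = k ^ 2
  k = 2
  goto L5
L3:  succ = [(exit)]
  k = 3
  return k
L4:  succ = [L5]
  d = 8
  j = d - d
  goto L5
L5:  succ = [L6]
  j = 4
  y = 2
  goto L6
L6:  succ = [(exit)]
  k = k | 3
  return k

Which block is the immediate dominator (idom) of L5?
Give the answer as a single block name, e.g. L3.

idom tree: L1←L0 L2←L1 L3←L0 L4←L0 L5←L0 L6←L5
Join-block Dom:
  L4: preds {L0,L1}: {L0} ∩ {L0,L1} = {L0}; idom=L0
  L5: preds {L2,L4}: {L0,L1,L2} ∩ {L0,L4} = {L0}; idom=L0

idom(L5) = L0

Answer: L0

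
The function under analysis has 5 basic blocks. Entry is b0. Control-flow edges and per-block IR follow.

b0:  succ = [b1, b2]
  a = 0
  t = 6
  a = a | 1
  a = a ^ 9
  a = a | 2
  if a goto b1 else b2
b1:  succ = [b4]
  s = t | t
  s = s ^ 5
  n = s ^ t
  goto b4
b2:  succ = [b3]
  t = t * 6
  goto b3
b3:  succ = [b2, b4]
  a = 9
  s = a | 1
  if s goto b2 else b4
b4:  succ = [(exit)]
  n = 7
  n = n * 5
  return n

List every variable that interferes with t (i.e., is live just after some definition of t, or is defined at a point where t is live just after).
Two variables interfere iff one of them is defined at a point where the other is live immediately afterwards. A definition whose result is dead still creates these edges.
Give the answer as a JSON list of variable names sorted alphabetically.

Answer: ["a", "s"]

Working:
Block summaries:
  b0 def {a,t} use ∅
  b1 def {n,s} use {t}
  b2 def {t} use {t}
  b3 def {a,s} use ∅
  b4 def {n} use ∅

Liveness:
  b0: in=∅ out={t}
  b1: in={t} out=∅
  b2: in={t} out={t}
  b3: in={t} out={t}
  b4: in=∅ out=∅

Interfere edges:
  a — {t}
  n — ∅
  s — {t}
  t — {a,s}

N(t) = ["a", "s"]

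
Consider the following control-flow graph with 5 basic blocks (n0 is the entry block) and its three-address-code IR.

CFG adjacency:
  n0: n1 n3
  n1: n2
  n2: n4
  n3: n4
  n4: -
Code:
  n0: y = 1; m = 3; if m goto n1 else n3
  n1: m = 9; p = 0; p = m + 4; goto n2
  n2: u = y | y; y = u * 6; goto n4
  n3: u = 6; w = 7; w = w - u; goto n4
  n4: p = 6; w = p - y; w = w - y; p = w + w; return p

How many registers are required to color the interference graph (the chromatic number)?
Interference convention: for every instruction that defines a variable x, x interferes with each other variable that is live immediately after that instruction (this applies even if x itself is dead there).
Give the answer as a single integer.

Answer: 3

Working:
Per-block:
  n0 def {m,y} use ∅
  n1 def {m,p} use ∅
  n2 def {u,y} use {y}
  n3 def {u,w} use ∅
  n4 def {p,w} use {y}

Liveness:
  live n0: ∅→{y}
  live n1: {y}→{y}
  live n2: {y}→{y}
  live n3: {y}→{y}
  live n4: {y}→∅

Conflict graph:
  m: {p,y}
  p: {m,y}
  u: {w,y}
  w: {u,y}
  y: {m,p,u,w}

Colouring:
  {m,p,y} pairwise interfere (3-clique) ⇒ χ ≥ 3
  assign m→R1 p→R2 u→R1 w→R2 y→R0 — no edge inside a register ⇒ χ ≤ 3
  χ = 3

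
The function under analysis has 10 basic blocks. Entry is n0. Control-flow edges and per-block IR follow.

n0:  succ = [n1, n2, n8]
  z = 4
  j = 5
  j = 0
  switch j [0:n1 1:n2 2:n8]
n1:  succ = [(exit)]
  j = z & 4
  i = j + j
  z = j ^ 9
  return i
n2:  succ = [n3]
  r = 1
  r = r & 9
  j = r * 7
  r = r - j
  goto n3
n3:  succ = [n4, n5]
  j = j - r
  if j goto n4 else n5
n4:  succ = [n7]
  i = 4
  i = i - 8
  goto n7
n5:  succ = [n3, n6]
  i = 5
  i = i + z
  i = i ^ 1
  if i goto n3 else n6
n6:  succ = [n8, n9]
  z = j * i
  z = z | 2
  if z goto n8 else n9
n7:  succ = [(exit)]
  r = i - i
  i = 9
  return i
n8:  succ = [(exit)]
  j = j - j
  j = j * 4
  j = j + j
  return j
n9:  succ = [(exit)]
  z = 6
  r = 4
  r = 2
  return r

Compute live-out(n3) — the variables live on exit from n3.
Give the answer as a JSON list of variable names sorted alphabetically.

def/use:
  n0: def={j,z} ue=∅
  n1: def={i,j,z} ue={z}
  n2: def={j,r} ue=∅
  n3: def={j} ue={j,r}
  n4: def={i} ue=∅
  n5: def={i} ue={z}
  n6: def={z} ue={i,j}
  n7: def={i,r} ue={i}
  n8: def={j} ue={j}
  n9: def={r,z} ue=∅

Backward fixpoint:
  n0: in=∅ out={j,z}
  n1: in={z} out=∅
  n2: in={z} out={j,r,z}
  n3: in={j,r,z} out={j,r,z}
  n4: in=∅ out={i}
  n5: in={j,r,z} out={i,j,r,z}
  n6: in={i,j} out={j}
  n7: in={i} out=∅
  n8: in={j} out=∅
  n9: in=∅ out=∅

live-out(n3) = ["j", "r", "z"]

Answer: ["j", "r", "z"]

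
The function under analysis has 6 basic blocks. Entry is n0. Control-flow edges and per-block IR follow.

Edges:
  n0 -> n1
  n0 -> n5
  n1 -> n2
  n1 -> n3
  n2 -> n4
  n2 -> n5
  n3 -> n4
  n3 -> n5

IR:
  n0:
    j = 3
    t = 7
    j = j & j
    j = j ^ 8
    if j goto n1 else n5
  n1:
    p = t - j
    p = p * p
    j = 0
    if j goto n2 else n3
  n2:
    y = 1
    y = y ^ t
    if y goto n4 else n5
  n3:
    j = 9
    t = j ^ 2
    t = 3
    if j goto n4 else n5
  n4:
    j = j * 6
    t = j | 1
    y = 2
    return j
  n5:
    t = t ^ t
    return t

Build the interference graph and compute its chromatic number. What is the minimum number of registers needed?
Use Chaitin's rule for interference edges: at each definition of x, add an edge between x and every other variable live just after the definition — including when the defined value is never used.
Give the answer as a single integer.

Per-block:
  n0: {j,t} / ∅
  n1: {j,p} / {j,t}
  n2: {y} / {t}
  n3: {j,t} / ∅
  n4: {j,t,y} / {j}
  n5: {t} / {t}

Liveness:
  n0: in=∅ out={j,t}
  n1: in={j,t} out={j,t}
  n2: in={j,t} out={j,t}
  n3: in=∅ out={j,t}
  n4: in={j} out=∅
  n5: in={t} out=∅

Conflict graph:
  j — {t,y}
  p — {t}
  t — {j,p,y}
  y — {j,t}

Colouring:
  lower bound: {j,t,y} mutually conflict ⇒ χ ≥ 3
  3-colouring: c0={t}  c1={j,p}  c2={y}
  χ = 3

Answer: 3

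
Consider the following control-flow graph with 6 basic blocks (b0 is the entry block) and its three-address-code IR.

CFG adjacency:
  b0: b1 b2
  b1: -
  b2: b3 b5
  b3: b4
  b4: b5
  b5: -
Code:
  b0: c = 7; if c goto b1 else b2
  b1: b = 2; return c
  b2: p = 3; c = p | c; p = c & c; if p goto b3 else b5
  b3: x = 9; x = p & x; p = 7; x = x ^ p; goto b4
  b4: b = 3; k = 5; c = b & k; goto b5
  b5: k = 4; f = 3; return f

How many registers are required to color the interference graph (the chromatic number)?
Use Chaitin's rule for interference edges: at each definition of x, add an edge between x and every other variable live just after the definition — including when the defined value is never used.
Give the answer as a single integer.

Answer: 2

Analysis:
def/use:
  b0: {c} / ∅
  b1: {b} / {c}
  b2: {c,p} / {c}
  b3: {p,x} / {p}
  b4: {b,c,k} / ∅
  b5: {f,k} / ∅

Liveness:
  b0 li=∅ lo={c}
  b1 li={c} lo=∅
  b2 li={c} lo={p}
  b3 li={p} lo=∅
  b4 li=∅ lo=∅
  b5 li=∅ lo=∅

Interference:
  b: {c,k}
  c: {b,p}
  f: ∅
  k: {b}
  p: {c,x}
  x: {p}

Colouring:
  lower bound: {b,c} mutually conflict ⇒ χ ≥ 2
  2-colouring: r0={b,f,p}  r1={c,k,x}
  χ = 2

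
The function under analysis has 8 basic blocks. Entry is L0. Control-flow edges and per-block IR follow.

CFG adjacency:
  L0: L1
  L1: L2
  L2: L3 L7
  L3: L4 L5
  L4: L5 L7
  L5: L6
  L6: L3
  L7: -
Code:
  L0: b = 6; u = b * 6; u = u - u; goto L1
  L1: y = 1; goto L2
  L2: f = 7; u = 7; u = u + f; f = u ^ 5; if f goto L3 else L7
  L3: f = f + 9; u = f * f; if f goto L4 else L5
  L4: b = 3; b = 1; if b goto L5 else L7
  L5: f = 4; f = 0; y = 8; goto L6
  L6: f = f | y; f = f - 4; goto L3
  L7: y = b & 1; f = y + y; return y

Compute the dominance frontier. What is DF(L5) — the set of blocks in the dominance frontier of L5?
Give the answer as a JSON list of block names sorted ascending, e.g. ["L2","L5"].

idom tree: L1←L0 L2←L1 L3←L2 L4←L3 L5←L3 L6←L5 L7←L2
Dom at joins:
  L3: preds {L2,L6}: {L0,L1,L2} ∩ {L0,L1,L2,L3,L5,L6} = {L0,L1,L2}; idom=L2
  L5: preds {L3,L4}: {L0,L1,L2,L3} ∩ {L0,L1,L2,L3,L4} = {L0,L1,L2,L3}; idom=L3
  L7: preds {L2,L4}: {L0,L1,L2} ∩ {L0,L1,L2,L3,L4} = {L0,L1,L2}; idom=L2

DF derivation:
  join L3 pred L2: · stop@L2
  join L3 pred L6: L6→L5→L3 stop@L2
  join L5 pred L3: · stop@L3
  join L5 pred L4: L4 stop@L3
  join L7 pred L2: · stop@L2
  join L7 pred L4: L4→L3 stop@L2
  L0 → ∅
  L1 → ∅
  L2 → ∅
  L3 → {L3,L7}
  L4 → {L5,L7}
  L5 → {L3}
  L6 → {L3}
  L7 → ∅

DF(L5) = ["L3"]

Answer: ["L3"]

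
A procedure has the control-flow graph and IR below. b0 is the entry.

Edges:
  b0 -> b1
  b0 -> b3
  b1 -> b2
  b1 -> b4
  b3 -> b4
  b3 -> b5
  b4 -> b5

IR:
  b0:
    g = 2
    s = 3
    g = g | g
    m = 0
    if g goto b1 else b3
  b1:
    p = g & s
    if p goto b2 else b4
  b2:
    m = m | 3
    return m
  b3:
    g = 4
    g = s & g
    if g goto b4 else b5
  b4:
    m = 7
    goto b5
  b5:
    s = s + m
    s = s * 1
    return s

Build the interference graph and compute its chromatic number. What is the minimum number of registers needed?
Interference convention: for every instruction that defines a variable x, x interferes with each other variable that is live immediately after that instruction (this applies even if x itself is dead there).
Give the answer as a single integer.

def/use:
  b0 def {g,m,s} use ∅
  b1 def {p} use {g,s}
  b2 def {m} use {m}
  b3 def {g} use {s}
  b4 def {m} use ∅
  b5 def {s} use {m,s}

Liveness:
  live b0: ∅→{g,m,s}
  live b1: {g,m,s}→{m,s}
  live b2: {m}→∅
  live b3: {m,s}→{m,s}
  live b4: {s}→{m,s}
  live b5: {m,s}→∅

Interfere edges:
  g↔{m,s}
  m↔{g,p,s}
  p↔{m,s}
  s↔{g,m,p}

Colouring:
  {g,m,s} pairwise interfere (3-clique) ⇒ χ ≥ 3
  assign g→R2 m→R0 p→R2 s→R1 — no edge inside a register ⇒ χ ≤ 3
  χ = 3

Answer: 3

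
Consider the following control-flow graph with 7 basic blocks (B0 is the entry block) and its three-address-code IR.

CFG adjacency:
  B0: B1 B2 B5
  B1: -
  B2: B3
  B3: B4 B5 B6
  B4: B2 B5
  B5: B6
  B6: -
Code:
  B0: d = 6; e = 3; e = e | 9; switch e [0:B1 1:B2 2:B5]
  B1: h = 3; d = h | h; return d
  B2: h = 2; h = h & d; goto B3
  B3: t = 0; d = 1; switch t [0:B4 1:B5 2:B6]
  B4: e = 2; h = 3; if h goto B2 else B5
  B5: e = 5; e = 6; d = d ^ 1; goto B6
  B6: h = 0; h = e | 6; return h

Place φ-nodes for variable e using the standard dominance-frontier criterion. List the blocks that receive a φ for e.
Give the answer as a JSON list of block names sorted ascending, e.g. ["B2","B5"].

Answer: ["B2", "B5", "B6"]

Working:
idom tree: B1←B0 B2←B0 B3←B2 B4←B3 B5←B0 B6←B0
Join-block Dom:
  B2: preds {B0,B4}: {B0} ∩ {B0,B2,B3,B4} = {B0}; idom=B0
  B5: preds {B0,B3,B4}: {B0} ∩ {B0,B2,B3} ∩ {B0,B2,B3,B4} = {B0}; idom=B0
  B6: preds {B3,B5}: {B0,B2,B3} ∩ {B0,B5} = {B0}; idom=B0

DF derivation:
  join B2 pred B0: · stop@B0
  join B2 pred B4: B4→B3→B2 stop@B0
  join B5 pred B0: · stop@B0
  join B5 pred B3: B3→B2 stop@B0
  join B5 pred B4: B4→B3→B2 stop@B0
  join B6 pred B3: B3→B2 stop@B0
  join B6 pred B5: B5 stop@B0
  B0 → ∅
  B1 → ∅
  B2 → {B2,B5,B6}
  B3 → {B2,B5,B6}
  B4 → {B2,B5}
  B5 → {B6}
  B6 → ∅

φ for e: defs {B0,B4,B5}
  DF⁺ = {B2,B5,B6}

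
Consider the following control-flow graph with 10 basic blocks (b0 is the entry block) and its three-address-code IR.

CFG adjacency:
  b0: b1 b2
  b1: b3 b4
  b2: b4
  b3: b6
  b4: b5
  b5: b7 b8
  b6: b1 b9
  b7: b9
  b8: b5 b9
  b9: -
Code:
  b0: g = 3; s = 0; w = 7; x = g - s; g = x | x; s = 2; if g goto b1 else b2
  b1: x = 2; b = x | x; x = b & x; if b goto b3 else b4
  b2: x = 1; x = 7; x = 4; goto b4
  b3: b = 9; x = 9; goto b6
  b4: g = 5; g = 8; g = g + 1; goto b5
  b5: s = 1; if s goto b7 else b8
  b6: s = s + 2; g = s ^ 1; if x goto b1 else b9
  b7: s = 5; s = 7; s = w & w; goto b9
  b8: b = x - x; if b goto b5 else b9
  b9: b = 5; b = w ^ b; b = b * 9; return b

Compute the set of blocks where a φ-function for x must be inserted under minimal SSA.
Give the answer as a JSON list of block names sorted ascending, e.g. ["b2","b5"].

idom tree: b1←b0 b2←b0 b3←b1 b4←b0 b5←b4 b6←b3 b7←b5 b8←b5 b9←b0
Dom∩ at merges:
  b1: preds {b0,b6}: {b0} ∩ {b0,b1,b3,b6} = {b0}; idom=b0
  b4: preds {b1,b2}: {b0,b1} ∩ {b0,b2} = {b0}; idom=b0
  b5: preds {b4,b8}: {b0,b4} ∩ {b0,b4,b5,b8} = {b0,b4}; idom=b4
  b9: preds {b6,b7,b8}: {b0,b1,b3,b6} ∩ {b0,b4,b5,b7} ∩ {b0,b4,b5,b8} = {b0}; idom=b0

DF derivation:
  join b1 pred b0: · stop@b0
  join b1 pred b6: b6→b3→b1 stop@b0
  join b4 pred b1: b1 stop@b0
  join b4 pred b2: b2 stop@b0
  join b5 pred b4: · stop@b4
  join b5 pred b8: b8→b5 stop@b4
  join b9 pred b6: b6→b3→b1 stop@b0
  join b9 pred b7: b7→b5→b4 stop@b0
  join b9 pred b8: b8→b5→b4 stop@b0
  DF(b0)=∅
  DF(b1)={b1,b4,b9}
  DF(b2)={b4}
  DF(b3)={b1,b9}
  DF(b4)={b9}
  DF(b5)={b5,b9}
  DF(b6)={b1,b9}
  DF(b7)={b9}
  DF(b8)={b5,b9}
  DF(b9)=∅

φ for x: defs {b0,b1,b2,b3}
  DF⁺ = {b1,b4,b9}

Answer: ["b1", "b4", "b9"]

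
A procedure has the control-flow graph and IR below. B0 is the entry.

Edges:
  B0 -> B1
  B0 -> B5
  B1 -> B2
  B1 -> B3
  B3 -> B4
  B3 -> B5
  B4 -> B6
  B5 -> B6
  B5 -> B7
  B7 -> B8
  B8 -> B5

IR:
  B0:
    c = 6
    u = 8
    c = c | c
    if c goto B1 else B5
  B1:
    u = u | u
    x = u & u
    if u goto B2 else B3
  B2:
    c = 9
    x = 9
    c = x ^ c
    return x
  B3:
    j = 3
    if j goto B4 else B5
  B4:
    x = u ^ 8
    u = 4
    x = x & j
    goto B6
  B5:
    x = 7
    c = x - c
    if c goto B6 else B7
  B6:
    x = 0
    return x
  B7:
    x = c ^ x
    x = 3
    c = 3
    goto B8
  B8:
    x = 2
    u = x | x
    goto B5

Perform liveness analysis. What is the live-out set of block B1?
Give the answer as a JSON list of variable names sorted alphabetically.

def/use:
  B0 def {c,u} use ∅
  B1 def {u,x} use {u}
  B2 def {c,x} use ∅
  B3 def {j} use ∅
  B4 def {u,x} use {j,u}
  B5 def {c,x} use {c}
  B6 def {x} use ∅
  B7 def {c,x} use {c,x}
  B8 def {u,x} use ∅

Backward fixpoint:
  B0 li=∅ lo={c,u}
  B1 li={c,u} lo={c,u}
  B2 li=∅ lo=∅
  B3 li={c,u} lo={c,j,u}
  B4 li={j,u} lo=∅
  B5 li={c} lo={c,x}
  B6 li=∅ lo=∅
  B7 li={c,x} lo={c}
  B8 li={c} lo={c}

live-out(B1) = ["c", "u"]

Answer: ["c", "u"]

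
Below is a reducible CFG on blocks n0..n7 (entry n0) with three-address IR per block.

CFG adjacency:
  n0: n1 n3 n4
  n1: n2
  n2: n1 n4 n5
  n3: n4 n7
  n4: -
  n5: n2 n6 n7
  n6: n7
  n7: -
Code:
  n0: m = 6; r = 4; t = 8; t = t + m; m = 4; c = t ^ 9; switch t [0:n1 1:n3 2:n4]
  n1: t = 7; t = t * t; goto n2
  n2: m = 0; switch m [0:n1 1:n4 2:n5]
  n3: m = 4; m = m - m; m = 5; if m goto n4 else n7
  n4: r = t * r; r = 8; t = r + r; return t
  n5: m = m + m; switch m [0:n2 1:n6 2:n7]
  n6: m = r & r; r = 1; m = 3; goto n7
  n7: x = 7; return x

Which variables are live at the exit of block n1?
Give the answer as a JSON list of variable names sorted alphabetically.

Answer: ["r", "t"]

Working:
Per-block:
  n0: {c,m,r,t} / ∅
  n1: {t} / ∅
  n2: {m} / ∅
  n3: {m} / ∅
  n4: {r,t} / {r,t}
  n5: {m} / {m}
  n6: {m,r} / {r}
  n7: {x} / ∅

Backward fixpoint:
  live n0: ∅→{r,t}
  live n1: {r}→{r,t}
  live n2: {r,t}→{m,r,t}
  live n3: {r,t}→{r,t}
  live n4: {r,t}→∅
  live n5: {m,r,t}→{r,t}
  live n6: {r}→∅
  live n7: ∅→∅

live-out(n1) = ["r", "t"]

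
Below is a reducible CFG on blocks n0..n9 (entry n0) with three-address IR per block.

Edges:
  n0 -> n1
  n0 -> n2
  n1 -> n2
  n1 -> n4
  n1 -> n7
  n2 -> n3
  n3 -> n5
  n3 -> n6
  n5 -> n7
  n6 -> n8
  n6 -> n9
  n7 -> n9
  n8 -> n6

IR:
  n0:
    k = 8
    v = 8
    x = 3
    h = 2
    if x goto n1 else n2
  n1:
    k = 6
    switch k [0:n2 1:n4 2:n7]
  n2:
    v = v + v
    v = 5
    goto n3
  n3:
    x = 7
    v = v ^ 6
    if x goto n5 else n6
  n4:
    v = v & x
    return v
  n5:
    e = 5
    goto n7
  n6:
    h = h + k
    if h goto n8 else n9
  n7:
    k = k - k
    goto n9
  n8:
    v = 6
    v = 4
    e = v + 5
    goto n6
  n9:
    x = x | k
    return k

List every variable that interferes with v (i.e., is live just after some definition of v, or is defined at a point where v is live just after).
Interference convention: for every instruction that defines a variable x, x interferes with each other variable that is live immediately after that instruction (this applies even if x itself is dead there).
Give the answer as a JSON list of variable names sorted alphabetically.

Answer: ["h", "k", "x"]

Derivation:
def/use:
  n0: {h,k,v,x} / ∅
  n1: {k} / ∅
  n2: {v} / {v}
  n3: {v,x} / {v}
  n4: {v} / {v,x}
  n5: {e} / ∅
  n6: {h} / {h,k}
  n7: {k} / {k}
  n8: {e,v} / ∅
  n9: {x} / {k,x}

Liveness:
  n0: in=∅ out={h,k,v,x}
  n1: in={h,v,x} out={h,k,v,x}
  n2: in={h,k,v} out={h,k,v}
  n3: in={h,k,v} out={h,k,x}
  n4: in={v,x} out=∅
  n5: in={k,x} out={k,x}
  n6: in={h,k,x} out={h,k,x}
  n7: in={k,x} out={k,x}
  n8: in={h,k,x} out={h,k,x}
  n9: in={k,x} out=∅

Interfere edges:
  e — {h,k,x}
  h — {e,k,v,x}
  k — {e,h,v,x}
  v — {h,k,x}
  x — {e,h,k,v}

N(v) = ["h", "k", "x"]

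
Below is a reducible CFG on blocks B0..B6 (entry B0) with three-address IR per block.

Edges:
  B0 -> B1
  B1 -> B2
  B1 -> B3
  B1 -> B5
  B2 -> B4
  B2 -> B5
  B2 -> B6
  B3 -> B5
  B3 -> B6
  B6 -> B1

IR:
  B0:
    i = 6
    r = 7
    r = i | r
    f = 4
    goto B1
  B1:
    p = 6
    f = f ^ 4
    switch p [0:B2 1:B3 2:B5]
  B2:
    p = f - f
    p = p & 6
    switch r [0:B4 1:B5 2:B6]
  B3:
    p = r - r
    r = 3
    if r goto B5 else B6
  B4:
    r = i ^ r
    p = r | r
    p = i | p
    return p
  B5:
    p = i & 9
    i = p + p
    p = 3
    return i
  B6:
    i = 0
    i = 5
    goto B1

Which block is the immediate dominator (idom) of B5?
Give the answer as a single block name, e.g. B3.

Answer: B1

Working:
idom tree: B1←B0 B2←B1 B3←B1 B4←B2 B5←B1 B6←B1
Join-block Dom:
  B1: preds {B0,B6}: {B0} ∩ {B0,B1,B6} = {B0}; idom=B0
  B5: preds {B1,B2,B3}: {B0,B1} ∩ {B0,B1,B2} ∩ {B0,B1,B3} = {B0,B1}; idom=B1
  B6: preds {B2,B3}: {B0,B1,B2} ∩ {B0,B1,B3} = {B0,B1}; idom=B1

idom(B5) = B1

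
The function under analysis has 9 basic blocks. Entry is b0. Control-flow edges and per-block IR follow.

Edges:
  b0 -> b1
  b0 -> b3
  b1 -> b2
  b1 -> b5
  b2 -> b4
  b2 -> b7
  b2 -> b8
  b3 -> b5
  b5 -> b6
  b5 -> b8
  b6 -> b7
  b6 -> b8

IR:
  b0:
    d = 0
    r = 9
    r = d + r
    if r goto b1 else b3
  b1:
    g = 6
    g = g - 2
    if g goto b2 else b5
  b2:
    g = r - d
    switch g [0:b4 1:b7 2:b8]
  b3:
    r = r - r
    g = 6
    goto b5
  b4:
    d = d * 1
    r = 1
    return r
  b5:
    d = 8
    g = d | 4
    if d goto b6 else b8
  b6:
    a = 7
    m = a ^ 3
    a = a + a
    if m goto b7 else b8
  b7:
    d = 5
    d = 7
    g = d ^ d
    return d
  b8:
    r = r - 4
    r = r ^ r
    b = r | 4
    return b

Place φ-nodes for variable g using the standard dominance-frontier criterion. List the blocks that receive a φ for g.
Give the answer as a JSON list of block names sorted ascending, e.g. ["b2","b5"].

Answer: ["b5", "b7", "b8"]

Working:
idom tree: b1←b0 b2←b1 b3←b0 b4←b2 b5←b0 b6←b5 b7←b0 b8←b0
Dom∩ at merges:
  b5: preds {b1,b3}: {b0,b1} ∩ {b0,b3} = {b0}; idom=b0
  b7: preds {b2,b6}: {b0,b1,b2} ∩ {b0,b5,b6} = {b0}; idom=b0
  b8: preds {b2,b5,b6}: {b0,b1,b2} ∩ {b0,b5} ∩ {b0,b5,b6} = {b0}; idom=b0

DF derivation:
  join b5 pred b1: b1 stop@b0
  join b5 pred b3: b3 stop@b0
  join b7 pred b2: b2→b1 stop@b0
  join b7 pred b6: b6→b5 stop@b0
  join b8 pred b2: b2→b1 stop@b0
  join b8 pred b5: b5 stop@b0
  join b8 pred b6: b6→b5 stop@b0
  b0: DF=∅
  b1: DF={b5,b7,b8}
  b2: DF={b7,b8}
  b3: DF={b5}
  b4: DF=∅
  b5: DF={b7,b8}
  b6: DF={b7,b8}
  b7: DF=∅
  b8: DF=∅

φ for g: defs {b1,b2,b3,b5,b7}
  DF⁺ = {b5,b7,b8}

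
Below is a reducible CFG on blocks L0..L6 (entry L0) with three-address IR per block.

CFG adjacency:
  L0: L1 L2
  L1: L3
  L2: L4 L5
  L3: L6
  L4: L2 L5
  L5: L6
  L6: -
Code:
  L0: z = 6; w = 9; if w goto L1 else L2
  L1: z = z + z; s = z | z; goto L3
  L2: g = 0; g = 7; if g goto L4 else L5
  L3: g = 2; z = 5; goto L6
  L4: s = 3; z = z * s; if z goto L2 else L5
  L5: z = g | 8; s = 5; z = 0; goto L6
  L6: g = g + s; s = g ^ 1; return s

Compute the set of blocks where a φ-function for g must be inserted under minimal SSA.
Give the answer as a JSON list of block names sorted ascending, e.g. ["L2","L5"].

Answer: ["L2", "L6"]

Working:
idom tree: L1←L0 L2←L0 L3←L1 L4←L2 L5←L2 L6←L0
Join-block Dom:
  L2: preds {L0,L4}: {L0} ∩ {L0,L2,L4} = {L0}; idom=L0
  L5: preds {L2,L4}: {L0,L2} ∩ {L0,L2,L4} = {L0,L2}; idom=L2
  L6: preds {L3,L5}: {L0,L1,L3} ∩ {L0,L2,L5} = {L0}; idom=L0

DF derivation:
  join L2 pred L0: · stop@L0
  join L2 pred L4: L4→L2 stop@L0
  join L5 pred L2: · stop@L2
  join L5 pred L4: L4 stop@L2
  join L6 pred L3: L3→L1 stop@L0
  join L6 pred L5: L5→L2 stop@L0
  L0: DF=∅
  L1: DF={L6}
  L2: DF={L2,L6}
  L3: DF={L6}
  L4: DF={L2,L5}
  L5: DF={L6}
  L6: DF=∅

φ for g: defs {L2,L3,L6}
  DF⁺ = {L2,L6}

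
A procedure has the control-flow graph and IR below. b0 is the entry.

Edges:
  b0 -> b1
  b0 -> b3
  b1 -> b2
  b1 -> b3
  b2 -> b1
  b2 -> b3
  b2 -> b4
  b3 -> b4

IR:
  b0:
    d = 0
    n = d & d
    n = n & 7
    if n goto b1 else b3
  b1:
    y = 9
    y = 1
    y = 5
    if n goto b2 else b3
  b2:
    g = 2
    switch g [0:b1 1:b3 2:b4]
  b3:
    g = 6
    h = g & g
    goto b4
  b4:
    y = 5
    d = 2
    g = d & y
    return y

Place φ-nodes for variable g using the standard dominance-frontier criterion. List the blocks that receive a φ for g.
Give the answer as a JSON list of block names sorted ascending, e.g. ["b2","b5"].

Answer: ["b1", "b3", "b4"]

Analysis:
idom tree: b1←b0 b2←b1 b3←b0 b4←b0
Dom∩ at merges:
  b1: preds {b0,b2}: {b0} ∩ {b0,b1,b2} = {b0}; idom=b0
  b3: preds {b0,b1,b2}: {b0} ∩ {b0,b1} ∩ {b0,b1,b2} = {b0}; idom=b0
  b4: preds {b2,b3}: {b0,b1,b2} ∩ {b0,b3} = {b0}; idom=b0

DF walk-up:
  b1←b0: walk · to b0
  b1←b2: walk b2→b1 to b0
  b3←b0: walk · to b0
  b3←b1: walk b1 to b0
  b3←b2: walk b2→b1 to b0
  b4←b2: walk b2→b1 to b0
  b4←b3: walk b3 to b0
  b0: DF=∅
  b1: DF={b1,b3,b4}
  b2: DF={b1,b3,b4}
  b3: DF={b4}
  b4: DF=∅

φ for g: defs {b2,b3,b4}
  DF⁺ = {b1,b3,b4}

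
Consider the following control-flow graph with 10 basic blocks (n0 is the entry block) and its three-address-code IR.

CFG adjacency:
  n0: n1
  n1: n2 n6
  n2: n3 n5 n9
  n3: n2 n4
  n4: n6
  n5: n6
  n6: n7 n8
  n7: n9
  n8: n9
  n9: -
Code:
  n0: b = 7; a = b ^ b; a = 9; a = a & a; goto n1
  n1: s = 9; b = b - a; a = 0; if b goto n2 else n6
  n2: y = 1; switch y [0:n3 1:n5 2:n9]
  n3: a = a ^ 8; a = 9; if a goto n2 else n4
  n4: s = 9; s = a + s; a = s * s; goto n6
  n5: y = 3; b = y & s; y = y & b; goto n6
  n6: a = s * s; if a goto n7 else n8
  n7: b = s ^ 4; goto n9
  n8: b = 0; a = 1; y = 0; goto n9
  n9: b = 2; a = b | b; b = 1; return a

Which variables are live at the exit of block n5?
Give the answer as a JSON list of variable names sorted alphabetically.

Answer: ["s"]

Derivation:
def/use:
  n0: {a,b} / ∅
  n1: {a,b,s} / {a,b}
  n2: {y} / ∅
  n3: {a} / {a}
  n4: {a,s} / {a}
  n5: {b,y} / {s}
  n6: {a} / {s}
  n7: {b} / {s}
  n8: {a,b,y} / ∅
  n9: {a,b} / ∅

Live sets:
  n0: in=∅ out={a,b}
  n1: in={a,b} out={a,s}
  n2: in={a,s} out={a,s}
  n3: in={a,s} out={a,s}
  n4: in={a} out={s}
  n5: in={s} out={s}
  n6: in={s} out={s}
  n7: in={s} out=∅
  n8: in=∅ out=∅
  n9: in=∅ out=∅

live-out(n5) = ["s"]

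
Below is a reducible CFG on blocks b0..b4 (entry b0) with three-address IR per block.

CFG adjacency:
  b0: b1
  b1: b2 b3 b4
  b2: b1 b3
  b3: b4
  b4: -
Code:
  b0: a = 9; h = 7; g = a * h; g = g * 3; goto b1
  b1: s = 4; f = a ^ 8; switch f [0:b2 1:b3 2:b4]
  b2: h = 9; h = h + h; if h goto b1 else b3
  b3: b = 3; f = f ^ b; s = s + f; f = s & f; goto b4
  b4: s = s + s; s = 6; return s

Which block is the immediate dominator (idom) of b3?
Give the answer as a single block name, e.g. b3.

idom tree: b1←b0 b2←b1 b3←b1 b4←b1
Dom at joins:
  b1: preds {b0,b2}: {b0} ∩ {b0,b1,b2} = {b0}; idom=b0
  b3: preds {b1,b2}: {b0,b1} ∩ {b0,b1,b2} = {b0,b1}; idom=b1
  b4: preds {b1,b3}: {b0,b1} ∩ {b0,b1,b3} = {b0,b1}; idom=b1

idom(b3) = b1

Answer: b1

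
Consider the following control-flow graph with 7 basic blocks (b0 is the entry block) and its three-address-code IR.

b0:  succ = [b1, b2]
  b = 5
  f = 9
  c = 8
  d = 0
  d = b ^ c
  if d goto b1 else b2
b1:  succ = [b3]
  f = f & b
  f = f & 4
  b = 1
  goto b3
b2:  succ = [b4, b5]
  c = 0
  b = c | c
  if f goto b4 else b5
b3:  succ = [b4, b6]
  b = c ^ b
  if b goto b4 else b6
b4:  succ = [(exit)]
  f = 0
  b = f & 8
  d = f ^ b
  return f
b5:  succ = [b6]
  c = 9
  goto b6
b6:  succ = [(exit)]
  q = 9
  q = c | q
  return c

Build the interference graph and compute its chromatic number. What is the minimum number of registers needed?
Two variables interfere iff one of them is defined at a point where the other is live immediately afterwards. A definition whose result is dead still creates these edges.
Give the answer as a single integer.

Answer: 4

Working:
Per-block:
  b0: def={b,c,d,f} ue=∅
  b1: def={b,f} ue={b,f}
  b2: def={b,c} ue={f}
  b3: def={b} ue={b,c}
  b4: def={b,d,f} ue=∅
  b5: def={c} ue=∅
  b6: def={q} ue={c}

Backward fixpoint:
  b0: in=∅ out={b,c,f}
  b1: in={b,c,f} out={b,c}
  b2: in={f} out=∅
  b3: in={b,c} out={c}
  b4: in=∅ out=∅
  b5: in=∅ out={c}
  b6: in={c} out=∅

Conflict graph:
  b: {c,d,f}
  c: {b,d,f,q}
  d: {b,c,f}
  f: {b,c,d}
  q: {c}

Registers:
  {b,c,d,f} pairwise interfere (4-clique) ⇒ χ ≥ 4
  assign b→c1 c→c0 d→c2 f→c3 q→c1 — no edge inside a register ⇒ χ ≤ 4
  χ = 4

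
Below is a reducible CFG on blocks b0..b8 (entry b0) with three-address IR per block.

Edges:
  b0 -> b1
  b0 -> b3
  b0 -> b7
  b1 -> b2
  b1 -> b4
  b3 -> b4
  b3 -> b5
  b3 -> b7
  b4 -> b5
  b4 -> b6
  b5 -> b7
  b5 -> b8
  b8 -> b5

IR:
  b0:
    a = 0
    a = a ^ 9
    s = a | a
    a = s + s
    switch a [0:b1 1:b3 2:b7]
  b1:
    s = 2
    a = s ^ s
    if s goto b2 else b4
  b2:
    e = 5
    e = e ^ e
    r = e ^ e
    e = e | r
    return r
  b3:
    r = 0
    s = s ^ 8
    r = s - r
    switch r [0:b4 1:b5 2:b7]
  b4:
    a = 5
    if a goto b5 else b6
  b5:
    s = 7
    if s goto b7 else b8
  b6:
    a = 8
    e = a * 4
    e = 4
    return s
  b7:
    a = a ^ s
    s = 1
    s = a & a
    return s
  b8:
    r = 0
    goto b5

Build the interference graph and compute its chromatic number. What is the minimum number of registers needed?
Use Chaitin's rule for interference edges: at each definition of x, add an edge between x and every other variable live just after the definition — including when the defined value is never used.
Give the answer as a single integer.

Per-block:
  b0: def={a,s} ue=∅
  b1: def={a,s} ue=∅
  b2: def={e,r} ue=∅
  b3: def={r,s} ue={s}
  b4: def={a} ue=∅
  b5: def={s} ue=∅
  b6: def={a,e} ue={s}
  b7: def={a,s} ue={a,s}
  b8: def={r} ue=∅

Liveness:
  live b0: ∅→{a,s}
  live b1: ∅→{s}
  live b2: ∅→∅
  live b3: {a,s}→{a,s}
  live b4: {s}→{a,s}
  live b5: {a}→{a,s}
  live b6: {s}→∅
  live b7: {a,s}→∅
  live b8: {a}→{a}

Interference:
  a↔{r,s}
  e↔{r,s}
  r↔{a,e,s}
  s↔{a,e,r}

Colouring:
  {a,r,s} pairwise interfere (3-clique) ⇒ χ ≥ 3
  assign a→c2 e→c2 r→c0 s→c1 — no edge inside a register ⇒ χ ≤ 3
  χ = 3

Answer: 3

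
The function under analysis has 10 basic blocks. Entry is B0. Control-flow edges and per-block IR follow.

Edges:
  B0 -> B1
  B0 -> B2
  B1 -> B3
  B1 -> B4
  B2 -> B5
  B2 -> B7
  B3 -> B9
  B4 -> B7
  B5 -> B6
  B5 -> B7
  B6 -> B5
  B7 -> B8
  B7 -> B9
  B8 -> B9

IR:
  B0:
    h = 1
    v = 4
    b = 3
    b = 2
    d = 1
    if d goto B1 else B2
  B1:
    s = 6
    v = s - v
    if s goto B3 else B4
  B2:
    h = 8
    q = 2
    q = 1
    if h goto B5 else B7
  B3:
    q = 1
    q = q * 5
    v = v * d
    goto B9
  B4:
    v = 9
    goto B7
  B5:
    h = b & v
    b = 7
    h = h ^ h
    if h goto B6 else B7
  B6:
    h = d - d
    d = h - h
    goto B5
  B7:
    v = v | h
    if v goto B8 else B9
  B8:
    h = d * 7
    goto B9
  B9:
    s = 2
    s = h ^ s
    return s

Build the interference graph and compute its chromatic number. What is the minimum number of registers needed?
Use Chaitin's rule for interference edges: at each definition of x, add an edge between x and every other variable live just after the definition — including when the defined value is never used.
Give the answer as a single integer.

Per-block:
  B0: def={b,d,h,v} ue=∅
  B1: def={s,v} ue={v}
  B2: def={h,q} ue=∅
  B3: def={q,v} ue={d,v}
  B4: def={v} ue=∅
  B5: def={b,h} ue={b,v}
  B6: def={d,h} ue={d}
  B7: def={v} ue={h,v}
  B8: def={h} ue={d}
  B9: def={s} ue={h}

Live sets:
  B0 li=∅ lo={b,d,h,v}
  B1 li={d,h,v} lo={d,h,v}
  B2 li={b,d,v} lo={b,d,h,v}
  B3 li={d,h,v} lo={h}
  B4 li={d,h} lo={d,h,v}
  B5 li={b,d,v} lo={b,d,h,v}
  B6 li={b,d,v} lo={b,d,v}
  B7 li={d,h,v} lo={d,h}
  B8 li={d} lo={h}
  B9 li={h} lo=∅

Interference:
  b↔{d,h,q,v}
  d↔{b,h,q,s,v}
  h↔{b,d,q,s,v}
  q↔{b,d,h,v}
  s↔{d,h,v}
  v↔{b,d,h,q,s}

Registers:
  lower bound: {b,d,h,q,v} mutually conflict ⇒ χ ≥ 5
  assign b→c3 d→c0 h→c1 q→c4 s→c3 v→c2 — no edge inside a register ⇒ χ ≤ 5
  χ = 5

Answer: 5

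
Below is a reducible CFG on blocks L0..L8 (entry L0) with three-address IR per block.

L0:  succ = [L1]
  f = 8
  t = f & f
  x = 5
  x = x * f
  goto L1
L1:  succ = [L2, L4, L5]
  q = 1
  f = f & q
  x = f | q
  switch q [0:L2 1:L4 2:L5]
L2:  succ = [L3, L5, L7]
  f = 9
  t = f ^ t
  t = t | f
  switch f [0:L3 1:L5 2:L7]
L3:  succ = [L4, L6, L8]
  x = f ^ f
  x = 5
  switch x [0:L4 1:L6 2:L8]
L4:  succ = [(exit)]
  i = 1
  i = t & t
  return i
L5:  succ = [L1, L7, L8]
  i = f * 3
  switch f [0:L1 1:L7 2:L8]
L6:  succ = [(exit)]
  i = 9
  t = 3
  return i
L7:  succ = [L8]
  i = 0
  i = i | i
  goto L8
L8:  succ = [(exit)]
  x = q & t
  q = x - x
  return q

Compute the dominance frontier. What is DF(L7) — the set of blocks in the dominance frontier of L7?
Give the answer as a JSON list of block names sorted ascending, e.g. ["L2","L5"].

Answer: ["L8"]

Derivation:
idom tree: L1←L0 L2←L1 L3←L2 L4←L1 L5←L1 L6←L3 L7←L1 L8←L1
Join-block Dom:
  L1: preds {L0,L5}: {L0} ∩ {L0,L1,L5} = {L0}; idom=L0
  L4: preds {L1,L3}: {L0,L1} ∩ {L0,L1,L2,L3} = {L0,L1}; idom=L1
  L5: preds {L1,L2}: {L0,L1} ∩ {L0,L1,L2} = {L0,L1}; idom=L1
  L7: preds {L2,L5}: {L0,L1,L2} ∩ {L0,L1,L5} = {L0,L1}; idom=L1
  L8: preds {L3,L5,L7}: {L0,L1,L2,L3} ∩ {L0,L1,L5} ∩ {L0,L1,L7} = {L0,L1}; idom=L1

DF walk-up:
  join L1 pred L0: · stop@L0
  join L1 pred L5: L5→L1 stop@L0
  join L4 pred L1: · stop@L1
  join L4 pred L3: L3→L2 stop@L1
  join L5 pred L1: · stop@L1
  join L5 pred L2: L2 stop@L1
  join L7 pred L2: L2 stop@L1
  join L7 pred L5: L5 stop@L1
  join L8 pred L3: L3→L2 stop@L1
  join L8 pred L5: L5 stop@L1
  join L8 pred L7: L7 stop@L1
  L0: DF=∅
  L1: DF={L1}
  L2: DF={L4,L5,L7,L8}
  L3: DF={L4,L8}
  L4: DF=∅
  L5: DF={L1,L7,L8}
  L6: DF=∅
  L7: DF={L8}
  L8: DF=∅

DF(L7) = ["L8"]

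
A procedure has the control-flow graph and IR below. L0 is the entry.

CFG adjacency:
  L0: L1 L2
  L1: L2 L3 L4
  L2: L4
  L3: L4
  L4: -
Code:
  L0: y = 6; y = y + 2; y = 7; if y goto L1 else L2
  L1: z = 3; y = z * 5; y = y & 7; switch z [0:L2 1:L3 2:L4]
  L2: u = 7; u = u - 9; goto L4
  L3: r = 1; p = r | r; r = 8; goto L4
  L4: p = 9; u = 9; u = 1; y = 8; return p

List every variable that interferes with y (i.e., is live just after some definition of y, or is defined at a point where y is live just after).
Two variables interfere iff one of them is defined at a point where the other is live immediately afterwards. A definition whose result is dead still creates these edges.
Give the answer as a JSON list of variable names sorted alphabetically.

def/use:
  L0: {y} / ∅
  L1: {y,z} / ∅
  L2: {u} / ∅
  L3: {p,r} / ∅
  L4: {p,u,y} / ∅

Backward fixpoint:
  L0: in=∅ out=∅
  L1: in=∅ out=∅
  L2: in=∅ out=∅
  L3: in=∅ out=∅
  L4: in=∅ out=∅

Conflict graph:
  p↔{u,y}
  r↔∅
  u↔{p}
  y↔{p,z}
  z↔{y}

N(y) = ["p", "z"]

Answer: ["p", "z"]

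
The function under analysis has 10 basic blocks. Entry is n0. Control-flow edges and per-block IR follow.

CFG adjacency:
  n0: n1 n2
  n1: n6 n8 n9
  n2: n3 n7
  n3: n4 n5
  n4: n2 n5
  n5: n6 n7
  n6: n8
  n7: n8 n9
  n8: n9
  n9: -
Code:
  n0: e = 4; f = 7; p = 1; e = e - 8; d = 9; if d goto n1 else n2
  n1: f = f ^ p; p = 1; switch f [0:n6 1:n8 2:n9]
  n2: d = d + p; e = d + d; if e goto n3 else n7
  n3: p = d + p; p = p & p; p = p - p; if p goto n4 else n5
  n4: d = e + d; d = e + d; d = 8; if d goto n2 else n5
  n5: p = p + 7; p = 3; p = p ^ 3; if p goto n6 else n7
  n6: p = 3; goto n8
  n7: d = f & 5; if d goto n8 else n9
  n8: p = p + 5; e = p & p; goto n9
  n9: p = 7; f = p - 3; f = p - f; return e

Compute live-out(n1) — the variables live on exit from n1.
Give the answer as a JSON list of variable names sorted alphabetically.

Per-block:
  n0: def={d,e,f,p} ue=∅
  n1: def={f,p} ue={f,p}
  n2: def={d,e} ue={d,p}
  n3: def={p} ue={d,p}
  n4: def={d} ue={d,e}
  n5: def={p} ue={p}
  n6: def={p} ue=∅
  n7: def={d} ue={f}
  n8: def={e,p} ue={p}
  n9: def={f,p} ue={e}

Backward fixpoint:
  live n0: ∅→{d,e,f,p}
  live n1: {e,f,p}→{e,p}
  live n2: {d,f,p}→{d,e,f,p}
  live n3: {d,e,f,p}→{d,e,f,p}
  live n4: {d,e,f,p}→{d,e,f,p}
  live n5: {e,f,p}→{e,f,p}
  live n6: ∅→{p}
  live n7: {e,f,p}→{e,p}
  live n8: {p}→{e}
  live n9: {e}→∅

live-out(n1) = ["e", "p"]

Answer: ["e", "p"]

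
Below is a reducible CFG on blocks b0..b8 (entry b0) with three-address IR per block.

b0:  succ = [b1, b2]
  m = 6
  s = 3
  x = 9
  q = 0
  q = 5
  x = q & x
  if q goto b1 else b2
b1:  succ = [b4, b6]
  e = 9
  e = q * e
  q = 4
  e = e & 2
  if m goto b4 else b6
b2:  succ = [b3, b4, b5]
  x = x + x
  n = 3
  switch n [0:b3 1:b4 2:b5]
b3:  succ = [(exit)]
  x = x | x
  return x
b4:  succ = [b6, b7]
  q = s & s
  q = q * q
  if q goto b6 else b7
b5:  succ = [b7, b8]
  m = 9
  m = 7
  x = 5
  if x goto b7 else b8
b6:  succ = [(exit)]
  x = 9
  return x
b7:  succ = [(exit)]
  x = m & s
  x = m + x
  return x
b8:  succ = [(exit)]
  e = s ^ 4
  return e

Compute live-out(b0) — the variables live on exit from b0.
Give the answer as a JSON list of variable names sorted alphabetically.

Answer: ["m", "q", "s", "x"]

Derivation:
Per-block:
  b0: def={m,q,s,x} ue=∅
  b1: def={e,q} ue={m,q}
  b2: def={n,x} ue={x}
  b3: def={x} ue={x}
  b4: def={q} ue={s}
  b5: def={m,x} ue=∅
  b6: def={x} ue=∅
  b7: def={x} ue={m,s}
  b8: def={e} ue={s}

Liveness:
  live b0: ∅→{m,q,s,x}
  live b1: {m,q,s}→{m,s}
  live b2: {m,s,x}→{m,s,x}
  live b3: {x}→∅
  live b4: {m,s}→{m,s}
  live b5: {s}→{m,s}
  live b6: ∅→∅
  live b7: {m,s}→∅
  live b8: {s}→∅

live-out(b0) = ["m", "q", "s", "x"]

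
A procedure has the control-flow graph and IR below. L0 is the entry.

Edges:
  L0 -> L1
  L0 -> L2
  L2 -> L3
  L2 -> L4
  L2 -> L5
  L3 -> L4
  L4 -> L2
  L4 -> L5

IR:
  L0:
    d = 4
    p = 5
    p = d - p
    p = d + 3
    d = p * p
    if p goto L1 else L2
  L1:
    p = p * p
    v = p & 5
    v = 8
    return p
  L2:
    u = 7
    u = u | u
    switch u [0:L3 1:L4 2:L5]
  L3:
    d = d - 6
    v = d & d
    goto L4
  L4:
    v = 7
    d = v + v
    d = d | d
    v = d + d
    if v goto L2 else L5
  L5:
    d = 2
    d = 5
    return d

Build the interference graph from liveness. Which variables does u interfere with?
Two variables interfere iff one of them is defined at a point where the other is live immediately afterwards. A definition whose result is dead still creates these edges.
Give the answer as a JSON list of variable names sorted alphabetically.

Answer: ["d"]

Derivation:
def/use:
  L0: def={d,p} ue=∅
  L1: def={p,v} ue={p}
  L2: def={u} ue=∅
  L3: def={d,v} ue={d}
  L4: def={d,v} ue=∅
  L5: def={d} ue=∅

Live sets:
  L0: in=∅ out={d,p}
  L1: in={p} out=∅
  L2: in={d} out={d}
  L3: in={d} out=∅
  L4: in=∅ out={d}
  L5: in=∅ out=∅

Conflict graph:
  d↔{p,u,v}
  p↔{d,v}
  u↔{d}
  v↔{d,p}

N(u) = ["d"]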